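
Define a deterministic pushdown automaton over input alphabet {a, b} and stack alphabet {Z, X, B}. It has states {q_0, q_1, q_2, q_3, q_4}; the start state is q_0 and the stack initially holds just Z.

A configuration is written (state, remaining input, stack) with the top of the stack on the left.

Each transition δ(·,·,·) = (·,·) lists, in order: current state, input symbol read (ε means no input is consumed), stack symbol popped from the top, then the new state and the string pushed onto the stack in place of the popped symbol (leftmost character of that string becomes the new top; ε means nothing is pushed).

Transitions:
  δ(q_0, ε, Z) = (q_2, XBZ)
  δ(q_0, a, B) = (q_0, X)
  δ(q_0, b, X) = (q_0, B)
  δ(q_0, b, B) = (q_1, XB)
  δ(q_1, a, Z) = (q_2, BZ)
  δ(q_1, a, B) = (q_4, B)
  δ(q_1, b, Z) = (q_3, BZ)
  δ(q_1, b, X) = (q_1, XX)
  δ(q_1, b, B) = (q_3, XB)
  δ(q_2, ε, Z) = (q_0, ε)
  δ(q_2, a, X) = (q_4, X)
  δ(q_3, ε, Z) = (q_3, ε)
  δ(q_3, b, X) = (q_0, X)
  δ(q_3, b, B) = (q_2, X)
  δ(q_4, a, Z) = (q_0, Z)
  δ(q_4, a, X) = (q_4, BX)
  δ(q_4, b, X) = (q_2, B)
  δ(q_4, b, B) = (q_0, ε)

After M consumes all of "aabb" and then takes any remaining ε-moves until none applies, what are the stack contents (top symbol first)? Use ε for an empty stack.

(q_0, aabb, Z) ⊢ (q_2, aabb, XBZ) ⊢ (q_4, abb, XBZ) ⊢ (q_4, bb, BXBZ) ⊢ (q_0, b, XBZ) ⊢ (q_0, ε, BBZ)
All input consumed in state q_0 with stack BBZ.

BBZ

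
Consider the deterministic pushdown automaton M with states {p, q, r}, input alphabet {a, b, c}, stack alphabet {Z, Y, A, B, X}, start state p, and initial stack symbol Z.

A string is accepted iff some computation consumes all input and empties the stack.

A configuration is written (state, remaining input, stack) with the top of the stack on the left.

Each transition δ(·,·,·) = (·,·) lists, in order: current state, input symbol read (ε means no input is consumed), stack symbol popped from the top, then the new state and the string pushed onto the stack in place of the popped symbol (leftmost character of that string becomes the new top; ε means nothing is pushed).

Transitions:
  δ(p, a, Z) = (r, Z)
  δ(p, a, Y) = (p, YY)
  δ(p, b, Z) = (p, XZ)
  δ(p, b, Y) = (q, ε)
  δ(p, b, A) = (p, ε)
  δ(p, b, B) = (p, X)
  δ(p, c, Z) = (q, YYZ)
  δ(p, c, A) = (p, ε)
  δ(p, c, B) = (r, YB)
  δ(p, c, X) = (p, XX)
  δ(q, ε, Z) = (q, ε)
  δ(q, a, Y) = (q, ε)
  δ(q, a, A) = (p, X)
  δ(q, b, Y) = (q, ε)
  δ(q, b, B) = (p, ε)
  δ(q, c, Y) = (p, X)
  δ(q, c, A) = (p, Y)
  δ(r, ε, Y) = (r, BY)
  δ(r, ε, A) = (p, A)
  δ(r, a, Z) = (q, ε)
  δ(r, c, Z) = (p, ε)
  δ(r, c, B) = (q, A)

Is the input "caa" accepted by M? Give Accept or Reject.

(p, caa, Z)
  read c, top Z: go to q, push YYZ → (q, aa, YYZ)
  read a, top Y: go to q, push ε → (q, a, YZ)
  read a, top Y: go to q, push ε → (q, ε, Z)
  ε-move, top Z: go to q, push ε → (q, ε, ε)
All input consumed and the stack is empty.

Accept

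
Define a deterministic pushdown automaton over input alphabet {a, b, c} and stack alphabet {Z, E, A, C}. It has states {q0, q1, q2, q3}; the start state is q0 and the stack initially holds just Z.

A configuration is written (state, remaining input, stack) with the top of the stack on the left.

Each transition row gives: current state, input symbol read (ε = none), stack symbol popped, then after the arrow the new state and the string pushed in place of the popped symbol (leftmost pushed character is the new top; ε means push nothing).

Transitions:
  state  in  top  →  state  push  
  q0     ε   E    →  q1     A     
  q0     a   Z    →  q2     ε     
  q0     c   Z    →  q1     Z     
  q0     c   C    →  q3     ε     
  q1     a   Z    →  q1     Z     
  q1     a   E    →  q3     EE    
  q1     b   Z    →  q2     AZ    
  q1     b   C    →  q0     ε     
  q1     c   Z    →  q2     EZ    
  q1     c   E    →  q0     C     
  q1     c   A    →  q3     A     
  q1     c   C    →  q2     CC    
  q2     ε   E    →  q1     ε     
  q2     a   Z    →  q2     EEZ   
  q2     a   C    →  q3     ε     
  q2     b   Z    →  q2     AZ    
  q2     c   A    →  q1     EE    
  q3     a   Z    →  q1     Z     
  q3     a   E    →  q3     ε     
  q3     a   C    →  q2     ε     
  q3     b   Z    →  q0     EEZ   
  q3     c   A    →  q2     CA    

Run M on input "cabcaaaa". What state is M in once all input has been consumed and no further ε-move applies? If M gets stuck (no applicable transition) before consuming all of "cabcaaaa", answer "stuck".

(q0, cabcaaaa, Z)
  read c, top Z: go to q1, push Z → (q1, abcaaaa, Z)
  read a, top Z: go to q1, push Z → (q1, bcaaaa, Z)
  read b, top Z: go to q2, push AZ → (q2, caaaa, AZ)
  read c, top A: go to q1, push EE → (q1, aaaa, EEZ)
  read a, top E: go to q3, push EE → (q3, aaa, EEEZ)
  read a, top E: go to q3, push ε → (q3, aa, EEZ)
  read a, top E: go to q3, push ε → (q3, a, EZ)
  read a, top E: go to q3, push ε → (q3, ε, Z)
All input consumed; M is in state q3.

q3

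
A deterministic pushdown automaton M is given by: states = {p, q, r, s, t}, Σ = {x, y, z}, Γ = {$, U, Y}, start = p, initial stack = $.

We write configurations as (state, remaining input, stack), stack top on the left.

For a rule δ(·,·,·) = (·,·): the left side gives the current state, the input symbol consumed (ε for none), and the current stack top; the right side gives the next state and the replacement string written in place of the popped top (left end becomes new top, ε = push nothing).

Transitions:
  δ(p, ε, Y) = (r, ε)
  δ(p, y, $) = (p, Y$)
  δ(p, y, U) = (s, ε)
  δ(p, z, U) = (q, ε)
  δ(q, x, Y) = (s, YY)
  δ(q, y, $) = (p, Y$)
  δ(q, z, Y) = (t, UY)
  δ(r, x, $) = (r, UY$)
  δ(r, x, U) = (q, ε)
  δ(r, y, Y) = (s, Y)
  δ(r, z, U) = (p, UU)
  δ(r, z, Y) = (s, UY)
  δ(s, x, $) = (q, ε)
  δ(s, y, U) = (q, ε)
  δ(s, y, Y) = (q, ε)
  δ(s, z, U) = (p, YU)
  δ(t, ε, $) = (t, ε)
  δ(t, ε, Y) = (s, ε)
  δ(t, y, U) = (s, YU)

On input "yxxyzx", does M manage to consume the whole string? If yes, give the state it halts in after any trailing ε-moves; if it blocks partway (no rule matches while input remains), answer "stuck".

stuck

(p, yxxyzx, $)
  read y, top $: go to p, push Y$ → (p, xxyzx, Y$)
  ε-move, top Y: go to r, push ε → (r, xxyzx, $)
  read x, top $: go to r, push UY$ → (r, xyzx, UY$)
  read x, top U: go to q, push ε → (q, yzx, Y$)
No transition for (q, y, top Y); M blocks with input yzx remaining.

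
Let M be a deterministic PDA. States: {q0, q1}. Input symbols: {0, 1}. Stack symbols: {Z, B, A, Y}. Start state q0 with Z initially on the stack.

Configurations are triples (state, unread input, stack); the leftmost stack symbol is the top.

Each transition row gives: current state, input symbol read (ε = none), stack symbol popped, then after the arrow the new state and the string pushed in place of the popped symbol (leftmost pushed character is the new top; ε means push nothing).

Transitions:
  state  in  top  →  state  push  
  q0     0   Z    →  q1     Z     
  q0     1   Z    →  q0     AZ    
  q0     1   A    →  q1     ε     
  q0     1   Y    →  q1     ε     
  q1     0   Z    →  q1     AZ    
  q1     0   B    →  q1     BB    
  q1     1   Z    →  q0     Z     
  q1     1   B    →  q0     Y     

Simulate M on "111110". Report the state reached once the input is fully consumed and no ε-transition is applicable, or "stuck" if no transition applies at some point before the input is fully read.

q1

(q0, 111110, Z) ⊢ (q0, 11110, AZ) ⊢ (q1, 1110, Z) ⊢ (q0, 110, Z) ⊢ (q0, 10, AZ) ⊢ (q1, 0, Z) ⊢ (q1, ε, AZ)
All input consumed; M is in state q1.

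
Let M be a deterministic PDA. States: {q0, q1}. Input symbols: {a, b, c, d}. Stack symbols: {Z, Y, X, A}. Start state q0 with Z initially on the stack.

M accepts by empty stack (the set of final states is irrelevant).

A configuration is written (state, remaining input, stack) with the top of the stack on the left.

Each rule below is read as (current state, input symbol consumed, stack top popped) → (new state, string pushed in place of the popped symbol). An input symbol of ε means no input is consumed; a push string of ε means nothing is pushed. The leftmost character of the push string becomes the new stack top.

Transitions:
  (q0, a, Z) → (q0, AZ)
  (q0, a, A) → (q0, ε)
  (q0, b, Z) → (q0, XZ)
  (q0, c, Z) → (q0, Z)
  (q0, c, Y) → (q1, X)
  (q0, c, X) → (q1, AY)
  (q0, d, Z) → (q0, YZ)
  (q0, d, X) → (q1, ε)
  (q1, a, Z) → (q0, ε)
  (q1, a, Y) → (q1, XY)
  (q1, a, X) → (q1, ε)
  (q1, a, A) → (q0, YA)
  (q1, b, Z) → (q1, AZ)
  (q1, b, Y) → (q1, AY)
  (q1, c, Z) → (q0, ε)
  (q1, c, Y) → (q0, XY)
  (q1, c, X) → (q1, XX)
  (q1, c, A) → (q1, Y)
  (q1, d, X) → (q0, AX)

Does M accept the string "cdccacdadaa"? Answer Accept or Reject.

(q0, cdccacdadaa, Z) ⊢ (q0, dccacdadaa, Z) ⊢ (q0, ccacdadaa, YZ) ⊢ (q1, cacdadaa, XZ) ⊢ (q1, acdadaa, XXZ) ⊢ (q1, cdadaa, XZ) ⊢ (q1, dadaa, XXZ) ⊢ (q0, adaa, AXXZ) ⊢ (q0, daa, XXZ) ⊢ (q1, aa, XZ) ⊢ (q1, a, Z) ⊢ (q0, ε, ε)
All input consumed and the stack is empty.

Accept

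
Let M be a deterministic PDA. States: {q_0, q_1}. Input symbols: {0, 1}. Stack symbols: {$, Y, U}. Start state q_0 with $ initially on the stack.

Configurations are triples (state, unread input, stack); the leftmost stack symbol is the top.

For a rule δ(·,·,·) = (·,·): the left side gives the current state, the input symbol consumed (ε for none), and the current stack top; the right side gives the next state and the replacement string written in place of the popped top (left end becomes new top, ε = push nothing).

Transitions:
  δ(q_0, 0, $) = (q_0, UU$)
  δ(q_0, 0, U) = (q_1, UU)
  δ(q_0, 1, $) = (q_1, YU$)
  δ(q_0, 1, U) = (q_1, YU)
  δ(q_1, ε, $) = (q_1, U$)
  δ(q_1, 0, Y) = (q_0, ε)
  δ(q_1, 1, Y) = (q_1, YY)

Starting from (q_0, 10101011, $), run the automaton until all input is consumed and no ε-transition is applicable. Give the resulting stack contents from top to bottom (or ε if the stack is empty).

(q_0, 10101011, $)
  read 1, top $: go to q_1, push YU$ → (q_1, 0101011, YU$)
  read 0, top Y: go to q_0, push ε → (q_0, 101011, U$)
  read 1, top U: go to q_1, push YU → (q_1, 01011, YU$)
  read 0, top Y: go to q_0, push ε → (q_0, 1011, U$)
  read 1, top U: go to q_1, push YU → (q_1, 011, YU$)
  read 0, top Y: go to q_0, push ε → (q_0, 11, U$)
  read 1, top U: go to q_1, push YU → (q_1, 1, YU$)
  read 1, top Y: go to q_1, push YY → (q_1, ε, YYU$)
All input consumed in state q_1 with stack YYU$.

YYU$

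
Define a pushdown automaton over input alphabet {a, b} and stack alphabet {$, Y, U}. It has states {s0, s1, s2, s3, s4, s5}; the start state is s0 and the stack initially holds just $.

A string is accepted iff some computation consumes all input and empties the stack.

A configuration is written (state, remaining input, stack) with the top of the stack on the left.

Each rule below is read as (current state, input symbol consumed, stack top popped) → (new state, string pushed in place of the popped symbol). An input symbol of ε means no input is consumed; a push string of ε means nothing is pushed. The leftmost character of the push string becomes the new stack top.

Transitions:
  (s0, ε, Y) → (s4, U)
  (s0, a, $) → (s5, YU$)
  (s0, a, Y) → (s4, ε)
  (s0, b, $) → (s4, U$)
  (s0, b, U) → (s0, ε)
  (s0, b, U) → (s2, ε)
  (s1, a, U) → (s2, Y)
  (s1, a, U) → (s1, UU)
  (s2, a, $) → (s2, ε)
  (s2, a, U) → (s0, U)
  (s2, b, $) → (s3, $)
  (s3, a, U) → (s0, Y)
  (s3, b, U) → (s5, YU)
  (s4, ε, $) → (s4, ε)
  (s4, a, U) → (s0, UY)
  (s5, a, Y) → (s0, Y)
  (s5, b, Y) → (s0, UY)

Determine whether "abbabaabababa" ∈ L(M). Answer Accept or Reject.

Accept

One accepting computation: (s0, abbabaabababa, $) ⊢ (s5, bbabaabababa, YU$) ⊢ (s0, babaabababa, UYU$) ⊢ (s0, abaabababa, YU$) ⊢ (s4, abaabababa, UU$) ⊢ (s0, baabababa, UYU$) ⊢ (s0, aabababa, YU$) ⊢ (s4, abababa, U$) ⊢ (s0, bababa, UY$) ⊢ (s0, ababa, Y$) ⊢ (s4, ababa, U$) ⊢ (s0, baba, UY$) ⊢ (s0, aba, Y$) ⊢ (s4, aba, U$) ⊢ (s0, ba, UY$) ⊢ (s0, a, Y$) ⊢ (s4, ε, $) ⊢ (s4, ε, ε)
All input consumed and the stack is empty.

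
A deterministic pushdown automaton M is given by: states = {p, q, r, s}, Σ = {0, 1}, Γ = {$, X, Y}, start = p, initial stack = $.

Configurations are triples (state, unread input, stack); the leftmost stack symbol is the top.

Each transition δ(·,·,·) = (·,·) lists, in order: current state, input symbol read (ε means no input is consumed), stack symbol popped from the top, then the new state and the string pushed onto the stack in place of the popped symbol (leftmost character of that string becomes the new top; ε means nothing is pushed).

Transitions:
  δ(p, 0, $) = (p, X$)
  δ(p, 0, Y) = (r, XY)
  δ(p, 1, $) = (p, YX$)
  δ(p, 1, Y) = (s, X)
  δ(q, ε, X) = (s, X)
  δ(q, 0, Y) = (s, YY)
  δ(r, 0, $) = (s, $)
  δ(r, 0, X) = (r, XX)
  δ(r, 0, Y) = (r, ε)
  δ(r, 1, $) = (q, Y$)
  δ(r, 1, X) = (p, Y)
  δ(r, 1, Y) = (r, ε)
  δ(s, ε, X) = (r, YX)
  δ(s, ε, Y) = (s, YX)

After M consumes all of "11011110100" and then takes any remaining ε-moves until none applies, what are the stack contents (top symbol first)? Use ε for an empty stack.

(p, 11011110100, $)
  read 1, top $: go to p, push YX$ → (p, 1011110100, YX$)
  read 1, top Y: go to s, push X → (s, 011110100, XX$)
  ε-move, top X: go to r, push YX → (r, 011110100, YXX$)
  read 0, top Y: go to r, push ε → (r, 11110100, XX$)
  read 1, top X: go to p, push Y → (p, 1110100, YX$)
  read 1, top Y: go to s, push X → (s, 110100, XX$)
  ε-move, top X: go to r, push YX → (r, 110100, YXX$)
  read 1, top Y: go to r, push ε → (r, 10100, XX$)
  read 1, top X: go to p, push Y → (p, 0100, YX$)
  read 0, top Y: go to r, push XY → (r, 100, XYX$)
  read 1, top X: go to p, push Y → (p, 00, YYX$)
  read 0, top Y: go to r, push XY → (r, 0, XYYX$)
  read 0, top X: go to r, push XX → (r, ε, XXYYX$)
All input consumed in state r with stack XXYYX$.

XXYYX$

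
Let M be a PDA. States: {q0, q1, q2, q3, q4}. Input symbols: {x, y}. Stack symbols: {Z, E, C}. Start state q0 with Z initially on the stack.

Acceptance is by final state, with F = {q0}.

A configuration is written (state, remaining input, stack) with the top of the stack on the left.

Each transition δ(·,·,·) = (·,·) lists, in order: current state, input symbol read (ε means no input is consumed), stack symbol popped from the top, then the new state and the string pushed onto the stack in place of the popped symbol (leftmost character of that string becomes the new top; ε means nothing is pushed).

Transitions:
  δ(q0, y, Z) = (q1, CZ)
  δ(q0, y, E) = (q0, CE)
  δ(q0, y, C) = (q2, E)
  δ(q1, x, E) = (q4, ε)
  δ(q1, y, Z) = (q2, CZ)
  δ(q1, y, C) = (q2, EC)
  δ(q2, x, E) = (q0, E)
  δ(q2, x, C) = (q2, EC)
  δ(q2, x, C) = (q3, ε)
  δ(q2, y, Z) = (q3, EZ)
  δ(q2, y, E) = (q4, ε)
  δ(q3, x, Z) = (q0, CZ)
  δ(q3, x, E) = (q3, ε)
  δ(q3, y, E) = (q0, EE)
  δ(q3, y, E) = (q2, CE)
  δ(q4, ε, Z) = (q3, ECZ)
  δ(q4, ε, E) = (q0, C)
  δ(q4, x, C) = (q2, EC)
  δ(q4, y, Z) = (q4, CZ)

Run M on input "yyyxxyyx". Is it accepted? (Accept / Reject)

Accept

One accepting computation: (q0, yyyxxyyx, Z) ⊢ (q1, yyxxyyx, CZ) ⊢ (q2, yxxyyx, ECZ) ⊢ (q4, xxyyx, CZ) ⊢ (q2, xyyx, ECZ) ⊢ (q0, yyx, ECZ) ⊢ (q0, yx, CECZ) ⊢ (q2, x, EECZ) ⊢ (q0, ε, EECZ)
All input consumed and state q0 ∈ F.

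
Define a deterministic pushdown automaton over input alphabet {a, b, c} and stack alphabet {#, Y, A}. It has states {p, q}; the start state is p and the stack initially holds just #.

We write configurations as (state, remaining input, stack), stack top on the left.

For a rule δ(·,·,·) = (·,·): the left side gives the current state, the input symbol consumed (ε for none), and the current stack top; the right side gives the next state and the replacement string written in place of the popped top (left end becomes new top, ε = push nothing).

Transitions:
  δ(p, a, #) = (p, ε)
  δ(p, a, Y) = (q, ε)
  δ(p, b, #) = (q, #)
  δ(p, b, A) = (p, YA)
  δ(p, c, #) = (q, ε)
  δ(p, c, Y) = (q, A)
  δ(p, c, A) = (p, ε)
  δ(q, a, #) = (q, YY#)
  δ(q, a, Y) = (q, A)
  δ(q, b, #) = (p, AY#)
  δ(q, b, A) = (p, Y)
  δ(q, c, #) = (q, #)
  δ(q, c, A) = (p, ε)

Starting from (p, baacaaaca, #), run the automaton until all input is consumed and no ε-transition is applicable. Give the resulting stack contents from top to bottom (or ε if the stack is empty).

(p, baacaaaca, #)
  read b, top #: go to q, push # → (q, aacaaaca, #)
  read a, top #: go to q, push YY# → (q, acaaaca, YY#)
  read a, top Y: go to q, push A → (q, caaaca, AY#)
  read c, top A: go to p, push ε → (p, aaaca, Y#)
  read a, top Y: go to q, push ε → (q, aaca, #)
  read a, top #: go to q, push YY# → (q, aca, YY#)
  read a, top Y: go to q, push A → (q, ca, AY#)
  read c, top A: go to p, push ε → (p, a, Y#)
  read a, top Y: go to q, push ε → (q, ε, #)
All input consumed in state q with stack #.

#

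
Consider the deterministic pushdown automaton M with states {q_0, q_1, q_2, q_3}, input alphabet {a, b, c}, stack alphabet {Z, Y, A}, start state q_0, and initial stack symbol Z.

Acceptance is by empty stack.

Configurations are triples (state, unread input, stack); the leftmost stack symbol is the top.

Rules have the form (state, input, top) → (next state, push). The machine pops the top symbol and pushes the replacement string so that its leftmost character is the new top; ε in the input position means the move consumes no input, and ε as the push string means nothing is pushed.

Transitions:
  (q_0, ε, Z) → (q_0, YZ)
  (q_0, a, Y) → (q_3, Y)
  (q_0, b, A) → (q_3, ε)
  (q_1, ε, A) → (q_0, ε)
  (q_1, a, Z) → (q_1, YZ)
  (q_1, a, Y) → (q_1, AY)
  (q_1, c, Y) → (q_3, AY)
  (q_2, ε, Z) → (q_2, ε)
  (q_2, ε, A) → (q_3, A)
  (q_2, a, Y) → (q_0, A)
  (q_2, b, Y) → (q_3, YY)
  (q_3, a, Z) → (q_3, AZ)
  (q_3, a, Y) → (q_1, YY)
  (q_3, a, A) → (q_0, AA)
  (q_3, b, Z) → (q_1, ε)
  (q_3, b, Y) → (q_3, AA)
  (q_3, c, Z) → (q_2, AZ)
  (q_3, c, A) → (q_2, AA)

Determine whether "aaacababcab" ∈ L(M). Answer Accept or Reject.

(q_0, aaacababcab, Z) ⊢ (q_0, aaacababcab, YZ) ⊢ (q_3, aacababcab, YZ) ⊢ (q_1, acababcab, YYZ) ⊢ (q_1, cababcab, AYYZ) ⊢ (q_0, cababcab, YYZ)
No transition applies at (q_0, cababcab, YYZ); input not fully consumed.

Reject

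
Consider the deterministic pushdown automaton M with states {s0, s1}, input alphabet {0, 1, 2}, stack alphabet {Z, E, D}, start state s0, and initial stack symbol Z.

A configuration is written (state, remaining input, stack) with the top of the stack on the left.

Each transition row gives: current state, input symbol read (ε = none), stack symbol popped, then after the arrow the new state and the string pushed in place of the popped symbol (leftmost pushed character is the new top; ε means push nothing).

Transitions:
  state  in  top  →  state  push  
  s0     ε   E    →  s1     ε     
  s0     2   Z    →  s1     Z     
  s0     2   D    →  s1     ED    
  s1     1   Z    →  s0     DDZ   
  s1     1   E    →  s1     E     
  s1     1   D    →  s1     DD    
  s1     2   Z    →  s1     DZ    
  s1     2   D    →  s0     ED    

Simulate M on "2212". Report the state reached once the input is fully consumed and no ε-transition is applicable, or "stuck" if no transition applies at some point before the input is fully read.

(s0, 2212, Z)
  read 2, top Z: go to s1, push Z → (s1, 212, Z)
  read 2, top Z: go to s1, push DZ → (s1, 12, DZ)
  read 1, top D: go to s1, push DD → (s1, 2, DDZ)
  read 2, top D: go to s0, push ED → (s0, ε, EDDZ)
  ε-move, top E: go to s1, push ε → (s1, ε, DDZ)
All input consumed; M is in state s1.

s1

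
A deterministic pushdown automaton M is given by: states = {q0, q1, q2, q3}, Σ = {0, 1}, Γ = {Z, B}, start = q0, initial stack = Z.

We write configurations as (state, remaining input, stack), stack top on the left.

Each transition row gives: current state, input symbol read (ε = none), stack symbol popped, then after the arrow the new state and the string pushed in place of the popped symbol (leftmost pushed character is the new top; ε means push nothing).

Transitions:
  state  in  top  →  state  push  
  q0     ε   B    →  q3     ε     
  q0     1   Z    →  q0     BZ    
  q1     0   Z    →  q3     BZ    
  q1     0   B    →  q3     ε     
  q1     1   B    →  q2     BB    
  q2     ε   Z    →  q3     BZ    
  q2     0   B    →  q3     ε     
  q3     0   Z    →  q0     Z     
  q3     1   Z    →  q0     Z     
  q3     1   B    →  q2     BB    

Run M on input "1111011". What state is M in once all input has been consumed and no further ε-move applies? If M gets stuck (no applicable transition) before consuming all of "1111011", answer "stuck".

stuck

(q0, 1111011, Z) ⊢ (q0, 111011, BZ) ⊢ (q3, 111011, Z) ⊢ (q0, 11011, Z) ⊢ (q0, 1011, BZ) ⊢ (q3, 1011, Z) ⊢ (q0, 011, Z)
No transition for (q0, 0, top Z); M blocks with input 011 remaining.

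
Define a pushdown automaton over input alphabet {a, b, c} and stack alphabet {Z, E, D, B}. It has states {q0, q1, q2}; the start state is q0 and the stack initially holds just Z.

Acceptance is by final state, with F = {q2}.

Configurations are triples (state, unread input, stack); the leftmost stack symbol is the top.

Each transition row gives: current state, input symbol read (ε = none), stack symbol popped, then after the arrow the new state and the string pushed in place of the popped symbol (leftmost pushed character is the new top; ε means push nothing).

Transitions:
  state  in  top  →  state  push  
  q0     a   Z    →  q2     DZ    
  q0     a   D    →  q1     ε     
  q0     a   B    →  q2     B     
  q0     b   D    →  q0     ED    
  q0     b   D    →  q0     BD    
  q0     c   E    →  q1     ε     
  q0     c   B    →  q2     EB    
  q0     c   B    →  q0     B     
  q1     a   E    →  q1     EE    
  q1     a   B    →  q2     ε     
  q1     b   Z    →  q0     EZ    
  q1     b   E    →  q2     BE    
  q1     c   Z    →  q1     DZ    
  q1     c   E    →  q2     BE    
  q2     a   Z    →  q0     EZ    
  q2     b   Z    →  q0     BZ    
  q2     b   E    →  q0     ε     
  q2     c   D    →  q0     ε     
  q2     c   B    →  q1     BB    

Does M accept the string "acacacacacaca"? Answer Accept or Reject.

One accepting computation: (q0, acacacacacaca, Z) ⊢ (q2, cacacacacaca, DZ) ⊢ (q0, acacacacaca, Z) ⊢ (q2, cacacacaca, DZ) ⊢ (q0, acacacaca, Z) ⊢ (q2, cacacaca, DZ) ⊢ (q0, acacaca, Z) ⊢ (q2, cacaca, DZ) ⊢ (q0, acaca, Z) ⊢ (q2, caca, DZ) ⊢ (q0, aca, Z) ⊢ (q2, ca, DZ) ⊢ (q0, a, Z) ⊢ (q2, ε, DZ)
All input consumed and state q2 ∈ F.

Accept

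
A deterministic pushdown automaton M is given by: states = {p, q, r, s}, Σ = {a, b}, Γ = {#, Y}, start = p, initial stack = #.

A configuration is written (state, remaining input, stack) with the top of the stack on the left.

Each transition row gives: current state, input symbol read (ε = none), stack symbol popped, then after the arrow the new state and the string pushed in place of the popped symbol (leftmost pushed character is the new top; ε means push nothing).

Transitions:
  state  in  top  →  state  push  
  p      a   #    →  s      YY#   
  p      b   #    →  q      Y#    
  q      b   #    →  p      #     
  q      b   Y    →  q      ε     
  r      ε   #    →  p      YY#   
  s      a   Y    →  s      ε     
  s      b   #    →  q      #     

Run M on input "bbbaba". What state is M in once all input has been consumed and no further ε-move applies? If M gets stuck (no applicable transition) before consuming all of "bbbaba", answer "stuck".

stuck

(p, bbbaba, #) ⊢ (q, bbaba, Y#) ⊢ (q, baba, #) ⊢ (p, aba, #) ⊢ (s, ba, YY#)
No transition for (s, b, top Y); M blocks with input ba remaining.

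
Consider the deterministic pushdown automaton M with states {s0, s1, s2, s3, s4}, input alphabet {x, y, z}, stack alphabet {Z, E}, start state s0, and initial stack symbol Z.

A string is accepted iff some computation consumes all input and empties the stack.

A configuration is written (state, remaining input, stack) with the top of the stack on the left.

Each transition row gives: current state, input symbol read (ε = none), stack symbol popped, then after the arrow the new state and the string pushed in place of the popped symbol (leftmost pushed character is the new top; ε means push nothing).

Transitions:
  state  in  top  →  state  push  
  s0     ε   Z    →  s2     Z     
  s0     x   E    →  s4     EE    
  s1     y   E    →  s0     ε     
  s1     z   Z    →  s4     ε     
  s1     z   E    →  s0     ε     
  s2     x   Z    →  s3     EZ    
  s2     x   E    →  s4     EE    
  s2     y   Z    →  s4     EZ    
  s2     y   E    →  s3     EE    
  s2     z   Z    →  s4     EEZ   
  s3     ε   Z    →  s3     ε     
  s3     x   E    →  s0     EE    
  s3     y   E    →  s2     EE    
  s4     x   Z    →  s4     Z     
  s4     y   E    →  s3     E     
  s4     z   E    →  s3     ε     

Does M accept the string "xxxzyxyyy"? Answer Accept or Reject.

(s0, xxxzyxyyy, Z)
  ε-move, top Z: go to s2, push Z → (s2, xxxzyxyyy, Z)
  read x, top Z: go to s3, push EZ → (s3, xxzyxyyy, EZ)
  read x, top E: go to s0, push EE → (s0, xzyxyyy, EEZ)
  read x, top E: go to s4, push EE → (s4, zyxyyy, EEEZ)
  read z, top E: go to s3, push ε → (s3, yxyyy, EEZ)
  read y, top E: go to s2, push EE → (s2, xyyy, EEEZ)
  read x, top E: go to s4, push EE → (s4, yyy, EEEEZ)
  read y, top E: go to s3, push E → (s3, yy, EEEEZ)
  read y, top E: go to s2, push EE → (s2, y, EEEEEZ)
  read y, top E: go to s3, push EE → (s3, ε, EEEEEEZ)
All input consumed; stack is EEEEEEZ, not empty, and no further ε-move applies.

Reject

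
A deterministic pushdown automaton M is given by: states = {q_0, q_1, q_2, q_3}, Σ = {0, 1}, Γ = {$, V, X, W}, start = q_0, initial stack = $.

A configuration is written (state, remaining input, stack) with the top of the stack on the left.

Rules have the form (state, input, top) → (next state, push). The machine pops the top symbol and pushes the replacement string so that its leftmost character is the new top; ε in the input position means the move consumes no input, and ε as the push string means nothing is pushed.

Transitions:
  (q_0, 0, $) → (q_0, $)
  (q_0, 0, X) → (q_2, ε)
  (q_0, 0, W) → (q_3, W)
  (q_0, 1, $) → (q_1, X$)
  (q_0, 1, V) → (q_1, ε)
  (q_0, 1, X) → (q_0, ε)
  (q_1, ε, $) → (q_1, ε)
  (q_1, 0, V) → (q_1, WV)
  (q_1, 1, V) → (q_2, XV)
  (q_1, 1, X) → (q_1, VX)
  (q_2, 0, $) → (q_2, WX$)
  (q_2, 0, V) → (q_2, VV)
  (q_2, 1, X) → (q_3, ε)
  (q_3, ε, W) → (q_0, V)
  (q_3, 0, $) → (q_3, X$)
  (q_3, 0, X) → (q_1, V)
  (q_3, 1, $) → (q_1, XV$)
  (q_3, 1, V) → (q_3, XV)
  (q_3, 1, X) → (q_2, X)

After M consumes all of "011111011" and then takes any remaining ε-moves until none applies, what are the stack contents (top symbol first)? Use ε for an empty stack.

VVX$

(q_0, 011111011, $)
  read 0, top $: go to q_0, push $ → (q_0, 11111011, $)
  read 1, top $: go to q_1, push X$ → (q_1, 1111011, X$)
  read 1, top X: go to q_1, push VX → (q_1, 111011, VX$)
  read 1, top V: go to q_2, push XV → (q_2, 11011, XVX$)
  read 1, top X: go to q_3, push ε → (q_3, 1011, VX$)
  read 1, top V: go to q_3, push XV → (q_3, 011, XVX$)
  read 0, top X: go to q_1, push V → (q_1, 11, VVX$)
  read 1, top V: go to q_2, push XV → (q_2, 1, XVVX$)
  read 1, top X: go to q_3, push ε → (q_3, ε, VVX$)
All input consumed in state q_3 with stack VVX$.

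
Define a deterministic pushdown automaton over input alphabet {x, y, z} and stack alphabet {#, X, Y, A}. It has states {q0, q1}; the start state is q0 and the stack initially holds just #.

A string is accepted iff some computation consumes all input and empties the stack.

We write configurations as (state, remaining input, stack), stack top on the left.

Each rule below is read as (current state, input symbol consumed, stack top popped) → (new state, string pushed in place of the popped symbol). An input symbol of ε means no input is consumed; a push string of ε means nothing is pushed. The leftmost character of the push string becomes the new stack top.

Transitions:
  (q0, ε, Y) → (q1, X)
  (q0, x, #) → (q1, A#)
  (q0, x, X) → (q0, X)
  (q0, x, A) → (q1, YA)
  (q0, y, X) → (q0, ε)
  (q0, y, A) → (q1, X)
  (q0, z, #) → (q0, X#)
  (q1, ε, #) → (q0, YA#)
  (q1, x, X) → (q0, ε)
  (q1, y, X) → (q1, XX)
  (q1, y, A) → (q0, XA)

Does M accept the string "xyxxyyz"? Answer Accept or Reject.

Reject

(q0, xyxxyyz, #)
  read x, top #: go to q1, push A# → (q1, yxxyyz, A#)
  read y, top A: go to q0, push XA → (q0, xxyyz, XA#)
  read x, top X: go to q0, push X → (q0, xyyz, XA#)
  read x, top X: go to q0, push X → (q0, yyz, XA#)
  read y, top X: go to q0, push ε → (q0, yz, A#)
  read y, top A: go to q1, push X → (q1, z, X#)
No transition applies at (q1, z, X#); input not fully consumed.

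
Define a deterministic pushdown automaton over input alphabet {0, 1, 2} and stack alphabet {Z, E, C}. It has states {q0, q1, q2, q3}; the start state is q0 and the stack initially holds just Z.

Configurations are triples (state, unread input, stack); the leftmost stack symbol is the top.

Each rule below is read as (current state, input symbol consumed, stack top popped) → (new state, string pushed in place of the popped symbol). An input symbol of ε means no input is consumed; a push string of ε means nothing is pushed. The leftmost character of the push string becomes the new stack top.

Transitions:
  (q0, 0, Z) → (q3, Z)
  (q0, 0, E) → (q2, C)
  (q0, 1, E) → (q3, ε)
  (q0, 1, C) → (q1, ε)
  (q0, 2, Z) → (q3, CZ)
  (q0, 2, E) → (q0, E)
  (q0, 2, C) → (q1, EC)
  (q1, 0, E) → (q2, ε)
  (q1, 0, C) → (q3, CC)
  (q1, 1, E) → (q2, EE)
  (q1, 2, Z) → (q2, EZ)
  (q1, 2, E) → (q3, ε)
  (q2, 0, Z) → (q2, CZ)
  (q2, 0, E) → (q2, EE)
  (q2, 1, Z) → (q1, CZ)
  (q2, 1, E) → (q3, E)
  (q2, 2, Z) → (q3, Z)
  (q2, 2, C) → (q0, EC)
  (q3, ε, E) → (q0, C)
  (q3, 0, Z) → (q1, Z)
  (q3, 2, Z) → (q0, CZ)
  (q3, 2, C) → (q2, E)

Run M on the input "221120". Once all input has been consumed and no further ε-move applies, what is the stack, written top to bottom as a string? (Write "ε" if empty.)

(q0, 221120, Z)
  read 2, top Z: go to q3, push CZ → (q3, 21120, CZ)
  read 2, top C: go to q2, push E → (q2, 1120, EZ)
  read 1, top E: go to q3, push E → (q3, 120, EZ)
  ε-move, top E: go to q0, push C → (q0, 120, CZ)
  read 1, top C: go to q1, push ε → (q1, 20, Z)
  read 2, top Z: go to q2, push EZ → (q2, 0, EZ)
  read 0, top E: go to q2, push EE → (q2, ε, EEZ)
All input consumed in state q2 with stack EEZ.

EEZ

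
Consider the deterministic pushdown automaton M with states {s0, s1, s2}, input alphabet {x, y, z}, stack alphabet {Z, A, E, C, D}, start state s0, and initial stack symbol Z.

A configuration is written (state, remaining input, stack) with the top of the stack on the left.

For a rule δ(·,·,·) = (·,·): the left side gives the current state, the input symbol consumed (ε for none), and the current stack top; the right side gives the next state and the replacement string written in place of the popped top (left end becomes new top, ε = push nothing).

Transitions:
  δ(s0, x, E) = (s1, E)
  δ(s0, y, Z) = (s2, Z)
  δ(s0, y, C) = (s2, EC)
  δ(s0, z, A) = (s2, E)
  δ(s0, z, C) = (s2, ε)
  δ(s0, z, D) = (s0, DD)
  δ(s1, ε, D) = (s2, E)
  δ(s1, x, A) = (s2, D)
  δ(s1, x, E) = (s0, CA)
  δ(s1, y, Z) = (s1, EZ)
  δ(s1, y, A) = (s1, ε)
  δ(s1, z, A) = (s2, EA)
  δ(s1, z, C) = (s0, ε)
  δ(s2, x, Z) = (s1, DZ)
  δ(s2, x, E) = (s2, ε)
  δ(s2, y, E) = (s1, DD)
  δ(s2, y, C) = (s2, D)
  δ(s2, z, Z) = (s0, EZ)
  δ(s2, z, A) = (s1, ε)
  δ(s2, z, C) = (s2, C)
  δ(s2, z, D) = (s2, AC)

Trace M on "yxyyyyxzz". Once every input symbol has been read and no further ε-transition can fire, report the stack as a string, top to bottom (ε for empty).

CDDDZ

(s0, yxyyyyxzz, Z)
  read y, top Z: go to s2, push Z → (s2, xyyyyxzz, Z)
  read x, top Z: go to s1, push DZ → (s1, yyyyxzz, DZ)
  ε-move, top D: go to s2, push E → (s2, yyyyxzz, EZ)
  read y, top E: go to s1, push DD → (s1, yyyxzz, DDZ)
  ε-move, top D: go to s2, push E → (s2, yyyxzz, EDZ)
  read y, top E: go to s1, push DD → (s1, yyxzz, DDDZ)
  ε-move, top D: go to s2, push E → (s2, yyxzz, EDDZ)
  read y, top E: go to s1, push DD → (s1, yxzz, DDDDZ)
  ε-move, top D: go to s2, push E → (s2, yxzz, EDDDZ)
  read y, top E: go to s1, push DD → (s1, xzz, DDDDDZ)
  ε-move, top D: go to s2, push E → (s2, xzz, EDDDDZ)
  read x, top E: go to s2, push ε → (s2, zz, DDDDZ)
  read z, top D: go to s2, push AC → (s2, z, ACDDDZ)
  read z, top A: go to s1, push ε → (s1, ε, CDDDZ)
All input consumed in state s1 with stack CDDDZ.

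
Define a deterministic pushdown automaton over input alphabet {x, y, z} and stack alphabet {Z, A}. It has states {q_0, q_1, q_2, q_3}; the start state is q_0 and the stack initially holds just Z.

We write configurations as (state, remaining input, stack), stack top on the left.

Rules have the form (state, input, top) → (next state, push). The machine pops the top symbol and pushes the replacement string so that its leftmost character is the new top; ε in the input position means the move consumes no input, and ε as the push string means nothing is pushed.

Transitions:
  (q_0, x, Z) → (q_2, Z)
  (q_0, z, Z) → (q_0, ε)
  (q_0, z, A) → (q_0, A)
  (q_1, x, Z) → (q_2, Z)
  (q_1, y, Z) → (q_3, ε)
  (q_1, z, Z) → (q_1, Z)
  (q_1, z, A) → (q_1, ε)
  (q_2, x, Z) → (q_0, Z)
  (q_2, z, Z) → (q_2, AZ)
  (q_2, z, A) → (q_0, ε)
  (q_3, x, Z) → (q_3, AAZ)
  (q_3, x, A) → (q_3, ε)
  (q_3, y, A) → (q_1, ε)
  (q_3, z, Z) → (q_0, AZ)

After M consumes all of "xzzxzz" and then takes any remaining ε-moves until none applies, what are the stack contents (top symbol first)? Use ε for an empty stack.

Z

(q_0, xzzxzz, Z) ⊢ (q_2, zzxzz, Z) ⊢ (q_2, zxzz, AZ) ⊢ (q_0, xzz, Z) ⊢ (q_2, zz, Z) ⊢ (q_2, z, AZ) ⊢ (q_0, ε, Z)
All input consumed in state q_0 with stack Z.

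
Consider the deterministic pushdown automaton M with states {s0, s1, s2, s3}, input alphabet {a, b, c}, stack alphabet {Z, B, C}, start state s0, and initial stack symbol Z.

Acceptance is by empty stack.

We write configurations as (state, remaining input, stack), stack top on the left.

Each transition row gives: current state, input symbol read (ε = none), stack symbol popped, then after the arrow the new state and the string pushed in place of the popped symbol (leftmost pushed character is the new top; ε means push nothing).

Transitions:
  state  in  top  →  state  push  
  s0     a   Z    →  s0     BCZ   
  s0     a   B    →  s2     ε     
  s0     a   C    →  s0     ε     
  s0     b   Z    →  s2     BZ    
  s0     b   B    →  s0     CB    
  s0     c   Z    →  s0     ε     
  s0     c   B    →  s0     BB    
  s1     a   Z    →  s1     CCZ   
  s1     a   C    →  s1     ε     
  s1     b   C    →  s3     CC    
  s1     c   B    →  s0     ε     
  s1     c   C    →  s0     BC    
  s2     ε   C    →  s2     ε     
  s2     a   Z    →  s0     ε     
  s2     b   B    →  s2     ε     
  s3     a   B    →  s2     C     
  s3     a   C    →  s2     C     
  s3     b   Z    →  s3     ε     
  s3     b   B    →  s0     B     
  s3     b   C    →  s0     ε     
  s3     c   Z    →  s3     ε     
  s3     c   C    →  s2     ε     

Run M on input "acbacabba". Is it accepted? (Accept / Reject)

(s0, acbacabba, Z)
  read a, top Z: go to s0, push BCZ → (s0, cbacabba, BCZ)
  read c, top B: go to s0, push BB → (s0, bacabba, BBCZ)
  read b, top B: go to s0, push CB → (s0, acabba, CBBCZ)
  read a, top C: go to s0, push ε → (s0, cabba, BBCZ)
  read c, top B: go to s0, push BB → (s0, abba, BBBCZ)
  read a, top B: go to s2, push ε → (s2, bba, BBCZ)
  read b, top B: go to s2, push ε → (s2, ba, BCZ)
  read b, top B: go to s2, push ε → (s2, a, CZ)
  ε-move, top C: go to s2, push ε → (s2, a, Z)
  read a, top Z: go to s0, push ε → (s0, ε, ε)
All input consumed and the stack is empty.

Accept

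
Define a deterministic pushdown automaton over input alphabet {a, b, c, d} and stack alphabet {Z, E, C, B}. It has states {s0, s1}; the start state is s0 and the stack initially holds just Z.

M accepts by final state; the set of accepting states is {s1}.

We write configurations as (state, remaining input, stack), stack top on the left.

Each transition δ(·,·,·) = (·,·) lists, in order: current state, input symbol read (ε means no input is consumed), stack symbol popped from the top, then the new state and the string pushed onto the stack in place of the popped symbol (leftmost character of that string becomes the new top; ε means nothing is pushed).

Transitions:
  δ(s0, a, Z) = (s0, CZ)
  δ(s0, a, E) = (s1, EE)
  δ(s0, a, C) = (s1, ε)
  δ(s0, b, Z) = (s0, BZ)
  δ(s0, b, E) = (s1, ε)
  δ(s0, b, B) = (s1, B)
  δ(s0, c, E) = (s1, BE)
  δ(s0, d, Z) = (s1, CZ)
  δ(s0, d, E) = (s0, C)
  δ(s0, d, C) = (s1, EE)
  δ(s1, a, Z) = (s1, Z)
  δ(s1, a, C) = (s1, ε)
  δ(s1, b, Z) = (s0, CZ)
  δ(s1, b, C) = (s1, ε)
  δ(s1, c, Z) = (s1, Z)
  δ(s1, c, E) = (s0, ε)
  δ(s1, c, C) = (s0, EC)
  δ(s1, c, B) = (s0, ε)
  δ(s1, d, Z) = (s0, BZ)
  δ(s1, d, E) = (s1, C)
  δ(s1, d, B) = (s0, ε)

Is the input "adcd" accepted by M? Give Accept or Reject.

(s0, adcd, Z)
  read a, top Z: go to s0, push CZ → (s0, dcd, CZ)
  read d, top C: go to s1, push EE → (s1, cd, EEZ)
  read c, top E: go to s0, push ε → (s0, d, EZ)
  read d, top E: go to s0, push C → (s0, ε, CZ)
All input consumed; state s0 ∉ F and no further ε-move applies.

Reject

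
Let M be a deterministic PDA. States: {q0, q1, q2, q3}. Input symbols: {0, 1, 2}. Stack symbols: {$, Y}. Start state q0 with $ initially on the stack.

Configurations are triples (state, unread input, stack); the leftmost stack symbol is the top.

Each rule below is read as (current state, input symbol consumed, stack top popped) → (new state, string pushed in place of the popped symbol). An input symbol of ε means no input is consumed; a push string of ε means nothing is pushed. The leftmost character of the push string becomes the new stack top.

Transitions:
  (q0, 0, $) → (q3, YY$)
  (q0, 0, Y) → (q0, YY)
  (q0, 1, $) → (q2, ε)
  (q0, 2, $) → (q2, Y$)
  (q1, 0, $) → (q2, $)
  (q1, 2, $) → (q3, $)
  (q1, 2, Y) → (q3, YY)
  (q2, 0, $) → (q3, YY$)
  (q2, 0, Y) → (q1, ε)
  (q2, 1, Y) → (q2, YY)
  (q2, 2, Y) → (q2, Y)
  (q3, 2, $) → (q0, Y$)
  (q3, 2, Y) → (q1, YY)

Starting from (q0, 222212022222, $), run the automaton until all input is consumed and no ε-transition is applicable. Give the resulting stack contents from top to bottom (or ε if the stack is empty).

(q0, 222212022222, $)
  read 2, top $: go to q2, push Y$ → (q2, 22212022222, Y$)
  read 2, top Y: go to q2, push Y → (q2, 2212022222, Y$)
  read 2, top Y: go to q2, push Y → (q2, 212022222, Y$)
  read 2, top Y: go to q2, push Y → (q2, 12022222, Y$)
  read 1, top Y: go to q2, push YY → (q2, 2022222, YY$)
  read 2, top Y: go to q2, push Y → (q2, 022222, YY$)
  read 0, top Y: go to q1, push ε → (q1, 22222, Y$)
  read 2, top Y: go to q3, push YY → (q3, 2222, YY$)
  read 2, top Y: go to q1, push YY → (q1, 222, YYY$)
  read 2, top Y: go to q3, push YY → (q3, 22, YYYY$)
  read 2, top Y: go to q1, push YY → (q1, 2, YYYYY$)
  read 2, top Y: go to q3, push YY → (q3, ε, YYYYYY$)
All input consumed in state q3 with stack YYYYYY$.

YYYYYY$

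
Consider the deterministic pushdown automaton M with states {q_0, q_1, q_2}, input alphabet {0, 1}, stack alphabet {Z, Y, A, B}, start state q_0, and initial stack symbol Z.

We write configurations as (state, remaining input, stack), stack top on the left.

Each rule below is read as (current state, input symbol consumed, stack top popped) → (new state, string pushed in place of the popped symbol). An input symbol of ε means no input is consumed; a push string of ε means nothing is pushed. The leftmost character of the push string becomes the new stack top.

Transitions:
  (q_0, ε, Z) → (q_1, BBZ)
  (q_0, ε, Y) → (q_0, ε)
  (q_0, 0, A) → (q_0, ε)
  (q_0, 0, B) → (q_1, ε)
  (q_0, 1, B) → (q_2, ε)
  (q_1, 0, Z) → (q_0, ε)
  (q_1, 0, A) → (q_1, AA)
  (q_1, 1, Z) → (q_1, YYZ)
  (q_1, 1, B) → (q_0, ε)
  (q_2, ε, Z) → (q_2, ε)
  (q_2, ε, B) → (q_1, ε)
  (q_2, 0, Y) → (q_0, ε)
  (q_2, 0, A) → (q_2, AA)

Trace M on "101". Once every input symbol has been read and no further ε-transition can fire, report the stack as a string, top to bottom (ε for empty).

YYZ

(q_0, 101, Z)
  ε-move, top Z: go to q_1, push BBZ → (q_1, 101, BBZ)
  read 1, top B: go to q_0, push ε → (q_0, 01, BZ)
  read 0, top B: go to q_1, push ε → (q_1, 1, Z)
  read 1, top Z: go to q_1, push YYZ → (q_1, ε, YYZ)
All input consumed in state q_1 with stack YYZ.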